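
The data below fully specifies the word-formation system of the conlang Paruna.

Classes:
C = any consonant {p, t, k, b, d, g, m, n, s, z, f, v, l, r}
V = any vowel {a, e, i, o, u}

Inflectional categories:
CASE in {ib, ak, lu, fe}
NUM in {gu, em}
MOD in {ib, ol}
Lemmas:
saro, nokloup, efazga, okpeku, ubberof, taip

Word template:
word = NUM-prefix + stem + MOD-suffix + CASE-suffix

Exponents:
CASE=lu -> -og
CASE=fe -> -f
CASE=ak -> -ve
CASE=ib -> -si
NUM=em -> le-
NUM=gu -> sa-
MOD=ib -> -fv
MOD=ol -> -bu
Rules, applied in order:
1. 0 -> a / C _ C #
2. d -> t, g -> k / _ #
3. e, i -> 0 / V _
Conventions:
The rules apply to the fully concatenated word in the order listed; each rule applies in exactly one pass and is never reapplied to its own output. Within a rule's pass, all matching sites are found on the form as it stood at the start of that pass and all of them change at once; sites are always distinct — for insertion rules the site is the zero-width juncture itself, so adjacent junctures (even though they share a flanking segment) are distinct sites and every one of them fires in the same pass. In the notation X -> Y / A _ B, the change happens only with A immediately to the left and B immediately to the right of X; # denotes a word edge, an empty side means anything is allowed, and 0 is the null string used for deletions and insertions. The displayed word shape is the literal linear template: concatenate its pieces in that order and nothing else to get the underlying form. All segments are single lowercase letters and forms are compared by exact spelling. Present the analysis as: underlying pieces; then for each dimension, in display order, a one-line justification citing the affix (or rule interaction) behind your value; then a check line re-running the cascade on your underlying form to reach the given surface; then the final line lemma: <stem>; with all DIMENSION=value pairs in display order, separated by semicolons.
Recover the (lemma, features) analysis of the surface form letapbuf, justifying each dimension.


underlying: le-taip-bu-f
CASE=fe - signalled by the affix -f
NUM=em - signalled by the affix le-
MOD=ol - signalled by the affix -bu
check: letaipbuf -> letaipbuf -> letaipbuf -> letapbuf
lemma: taip; CASE=fe; NUM=em; MOD=ol


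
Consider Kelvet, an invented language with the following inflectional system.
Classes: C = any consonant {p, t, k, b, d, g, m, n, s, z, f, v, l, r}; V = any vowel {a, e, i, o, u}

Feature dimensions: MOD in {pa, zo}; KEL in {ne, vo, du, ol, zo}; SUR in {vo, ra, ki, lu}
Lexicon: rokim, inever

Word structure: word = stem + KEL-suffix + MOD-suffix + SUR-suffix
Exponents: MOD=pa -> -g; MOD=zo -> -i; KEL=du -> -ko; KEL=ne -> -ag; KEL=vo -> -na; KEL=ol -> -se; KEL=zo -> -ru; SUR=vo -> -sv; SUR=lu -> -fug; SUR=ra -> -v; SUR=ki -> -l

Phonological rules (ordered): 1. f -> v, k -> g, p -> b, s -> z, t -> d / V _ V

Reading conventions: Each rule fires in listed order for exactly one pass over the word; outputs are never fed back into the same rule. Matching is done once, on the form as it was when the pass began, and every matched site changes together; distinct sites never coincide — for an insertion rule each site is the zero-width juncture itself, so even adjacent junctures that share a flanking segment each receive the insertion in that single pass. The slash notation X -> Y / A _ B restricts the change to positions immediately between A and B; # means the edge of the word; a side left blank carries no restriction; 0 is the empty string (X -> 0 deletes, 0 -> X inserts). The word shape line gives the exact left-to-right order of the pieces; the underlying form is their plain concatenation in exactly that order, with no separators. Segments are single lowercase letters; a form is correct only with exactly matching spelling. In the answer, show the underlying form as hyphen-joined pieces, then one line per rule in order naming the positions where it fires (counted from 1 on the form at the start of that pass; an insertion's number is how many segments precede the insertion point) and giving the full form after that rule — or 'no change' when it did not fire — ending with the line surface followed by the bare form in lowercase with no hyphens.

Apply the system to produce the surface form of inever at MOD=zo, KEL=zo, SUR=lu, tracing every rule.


underlying: inever-ru-i-fug
1. f -> v, k -> g, p -> b, s -> z, t -> d / V _ V: fires at position(s) 10: ineverruivug
surface: ineverruivug


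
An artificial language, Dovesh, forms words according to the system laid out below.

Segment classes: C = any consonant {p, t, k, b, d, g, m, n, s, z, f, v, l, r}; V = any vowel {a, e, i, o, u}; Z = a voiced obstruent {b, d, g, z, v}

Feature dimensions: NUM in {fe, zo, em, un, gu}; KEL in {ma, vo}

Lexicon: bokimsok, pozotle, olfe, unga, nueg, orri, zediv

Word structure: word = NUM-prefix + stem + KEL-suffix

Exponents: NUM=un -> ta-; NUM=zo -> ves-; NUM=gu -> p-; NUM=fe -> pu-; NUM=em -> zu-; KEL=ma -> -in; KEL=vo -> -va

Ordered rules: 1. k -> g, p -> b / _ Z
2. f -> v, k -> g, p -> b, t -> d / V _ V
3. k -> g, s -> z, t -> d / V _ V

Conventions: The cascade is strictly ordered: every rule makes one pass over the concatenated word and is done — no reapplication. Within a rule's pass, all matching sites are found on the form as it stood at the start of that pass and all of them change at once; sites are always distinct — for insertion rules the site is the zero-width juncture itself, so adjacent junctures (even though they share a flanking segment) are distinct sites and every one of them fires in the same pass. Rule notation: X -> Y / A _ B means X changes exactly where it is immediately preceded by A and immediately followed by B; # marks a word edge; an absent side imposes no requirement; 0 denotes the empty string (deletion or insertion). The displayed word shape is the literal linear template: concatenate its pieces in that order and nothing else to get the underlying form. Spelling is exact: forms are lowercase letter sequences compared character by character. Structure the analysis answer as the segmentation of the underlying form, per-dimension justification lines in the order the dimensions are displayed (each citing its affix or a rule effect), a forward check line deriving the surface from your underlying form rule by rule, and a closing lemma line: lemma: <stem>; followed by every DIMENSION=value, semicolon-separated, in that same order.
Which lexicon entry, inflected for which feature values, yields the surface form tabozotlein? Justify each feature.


underlying: ta-pozotle-in
NUM=un - signalled by the affix ta-
KEL=ma - signalled by the affix -in
check: tapozotlein -> tapozotlein -> tabozotlein -> tabozotlein
lemma: pozotle; NUM=un; KEL=ma


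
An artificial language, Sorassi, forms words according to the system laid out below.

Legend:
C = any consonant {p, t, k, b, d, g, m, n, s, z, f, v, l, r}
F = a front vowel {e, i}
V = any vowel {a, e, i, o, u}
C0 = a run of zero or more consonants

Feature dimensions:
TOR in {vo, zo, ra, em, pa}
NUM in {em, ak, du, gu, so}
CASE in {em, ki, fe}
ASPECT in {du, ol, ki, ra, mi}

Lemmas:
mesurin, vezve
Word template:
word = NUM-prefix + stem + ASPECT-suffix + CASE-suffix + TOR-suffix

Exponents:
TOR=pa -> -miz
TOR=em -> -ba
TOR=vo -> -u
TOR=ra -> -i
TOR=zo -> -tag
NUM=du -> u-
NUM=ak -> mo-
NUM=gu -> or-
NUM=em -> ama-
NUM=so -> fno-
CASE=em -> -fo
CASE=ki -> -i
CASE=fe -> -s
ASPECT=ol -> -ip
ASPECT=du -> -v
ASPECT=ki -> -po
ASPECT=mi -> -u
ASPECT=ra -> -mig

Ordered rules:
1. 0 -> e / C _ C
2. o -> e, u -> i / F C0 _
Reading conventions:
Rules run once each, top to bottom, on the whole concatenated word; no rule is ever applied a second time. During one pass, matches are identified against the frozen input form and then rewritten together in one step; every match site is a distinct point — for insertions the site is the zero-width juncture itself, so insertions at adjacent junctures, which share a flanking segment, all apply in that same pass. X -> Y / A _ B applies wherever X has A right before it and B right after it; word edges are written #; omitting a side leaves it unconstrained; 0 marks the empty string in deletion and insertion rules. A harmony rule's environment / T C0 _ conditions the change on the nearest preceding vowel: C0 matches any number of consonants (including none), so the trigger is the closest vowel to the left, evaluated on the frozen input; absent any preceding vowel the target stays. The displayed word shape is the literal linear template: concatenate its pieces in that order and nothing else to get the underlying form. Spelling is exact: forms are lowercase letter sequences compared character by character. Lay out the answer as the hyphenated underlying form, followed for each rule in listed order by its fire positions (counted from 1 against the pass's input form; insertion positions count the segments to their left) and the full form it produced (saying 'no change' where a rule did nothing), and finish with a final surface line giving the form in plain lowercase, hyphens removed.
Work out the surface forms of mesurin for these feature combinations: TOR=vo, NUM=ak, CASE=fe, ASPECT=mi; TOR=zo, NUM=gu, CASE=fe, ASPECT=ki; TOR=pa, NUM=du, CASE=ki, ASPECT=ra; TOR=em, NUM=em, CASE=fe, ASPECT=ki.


cell TOR=vo, NUM=ak, CASE=fe, ASPECT=mi:
underlying: mo-mesurin-u-s-u
1. 0 -> e / C _ C: no change
2. o -> e, u -> i / F C0 _: fires at position(s) 6, 10: momesirinisu
surface: momesirinisu

cell TOR=zo, NUM=gu, CASE=fe, ASPECT=ki:
underlying: or-mesurin-po-s-tag
1. 0 -> e / C _ C: inserts after position(s) 2, 9, 12: oremesurineposetag
2. o -> e, u -> i / F C0 _: fires at position(s) 7, 13: oremesirinepesetag
surface: oremesirinepesetag

cell TOR=pa, NUM=du, CASE=ki, ASPECT=ra:
underlying: u-mesurin-mig-i-miz
1. 0 -> e / C _ C: inserts after position(s) 8: umesurinemigimiz
2. o -> e, u -> i / F C0 _: fires at position(s) 5: umesirinemigimiz
surface: umesirinemigimiz

cell TOR=em, NUM=em, CASE=fe, ASPECT=ki:
underlying: ama-mesurin-po-s-ba
1. 0 -> e / C _ C: inserts after position(s) 10, 13: amamesurineposeba
2. o -> e, u -> i / F C0 _: fires at position(s) 7, 13: amamesirinepeseba
surface: amamesirinepeseba


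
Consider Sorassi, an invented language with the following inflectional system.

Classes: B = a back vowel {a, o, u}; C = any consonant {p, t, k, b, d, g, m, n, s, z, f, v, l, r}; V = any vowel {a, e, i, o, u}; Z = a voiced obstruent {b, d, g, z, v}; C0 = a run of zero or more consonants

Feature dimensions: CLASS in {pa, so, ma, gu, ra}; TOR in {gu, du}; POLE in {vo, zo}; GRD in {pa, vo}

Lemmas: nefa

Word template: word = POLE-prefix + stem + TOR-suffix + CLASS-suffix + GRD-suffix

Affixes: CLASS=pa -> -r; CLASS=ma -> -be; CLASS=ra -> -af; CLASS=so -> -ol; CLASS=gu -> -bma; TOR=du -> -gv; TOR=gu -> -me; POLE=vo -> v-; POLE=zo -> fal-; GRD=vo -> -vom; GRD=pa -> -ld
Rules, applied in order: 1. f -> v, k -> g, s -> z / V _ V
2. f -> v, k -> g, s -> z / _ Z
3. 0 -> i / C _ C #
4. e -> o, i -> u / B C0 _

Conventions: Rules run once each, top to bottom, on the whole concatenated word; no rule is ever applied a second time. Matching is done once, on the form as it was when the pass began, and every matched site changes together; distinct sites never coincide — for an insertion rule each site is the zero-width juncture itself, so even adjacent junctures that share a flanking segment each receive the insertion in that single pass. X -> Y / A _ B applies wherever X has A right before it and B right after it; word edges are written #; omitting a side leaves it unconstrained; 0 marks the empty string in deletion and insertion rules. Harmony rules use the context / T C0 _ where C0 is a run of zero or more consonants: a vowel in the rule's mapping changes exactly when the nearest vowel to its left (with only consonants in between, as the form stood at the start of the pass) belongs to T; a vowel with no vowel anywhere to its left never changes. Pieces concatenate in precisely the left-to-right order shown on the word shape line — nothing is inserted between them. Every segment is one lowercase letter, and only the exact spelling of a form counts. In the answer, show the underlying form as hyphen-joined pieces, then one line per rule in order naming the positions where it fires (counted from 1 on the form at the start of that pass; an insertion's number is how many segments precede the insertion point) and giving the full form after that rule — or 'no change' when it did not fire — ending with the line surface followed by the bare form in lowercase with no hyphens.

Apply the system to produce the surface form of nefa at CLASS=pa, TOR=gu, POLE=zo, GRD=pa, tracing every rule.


underlying: fal-nefa-me-r-ld
1. f -> v, k -> g, s -> z / V _ V: fires at position(s) 6: falnevamerld
2. f -> v, k -> g, s -> z / _ Z: no change
3. 0 -> i / C _ C #: inserts after position(s) 11: falnevamerlid
4. e -> o, i -> u / B C0 _: fires at position(s) 5, 9: falnovamorlid
surface: falnovamorlid


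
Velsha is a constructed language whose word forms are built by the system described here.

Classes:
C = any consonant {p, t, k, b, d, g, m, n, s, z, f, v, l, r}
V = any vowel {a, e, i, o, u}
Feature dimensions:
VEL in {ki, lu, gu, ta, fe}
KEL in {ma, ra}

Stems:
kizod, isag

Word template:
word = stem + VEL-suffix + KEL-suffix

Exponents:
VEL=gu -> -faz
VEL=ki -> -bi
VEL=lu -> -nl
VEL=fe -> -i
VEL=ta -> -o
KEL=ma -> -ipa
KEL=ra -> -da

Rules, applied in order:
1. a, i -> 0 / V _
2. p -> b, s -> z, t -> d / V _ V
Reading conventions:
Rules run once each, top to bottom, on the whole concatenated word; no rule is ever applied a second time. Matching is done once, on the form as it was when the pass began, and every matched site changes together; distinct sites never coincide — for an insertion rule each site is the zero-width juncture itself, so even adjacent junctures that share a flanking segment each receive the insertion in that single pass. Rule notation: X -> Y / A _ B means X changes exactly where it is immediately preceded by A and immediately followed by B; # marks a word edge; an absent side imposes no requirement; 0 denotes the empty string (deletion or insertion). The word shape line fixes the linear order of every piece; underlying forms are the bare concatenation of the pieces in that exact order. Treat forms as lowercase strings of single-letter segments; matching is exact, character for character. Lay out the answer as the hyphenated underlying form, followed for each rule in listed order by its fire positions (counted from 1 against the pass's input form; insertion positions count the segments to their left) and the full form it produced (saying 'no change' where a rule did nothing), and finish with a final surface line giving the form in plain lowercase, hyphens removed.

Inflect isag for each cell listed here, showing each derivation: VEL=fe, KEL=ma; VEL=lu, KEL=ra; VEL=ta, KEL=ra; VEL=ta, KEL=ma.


cell VEL=fe, KEL=ma:
underlying: isag-i-ipa
1. a, i -> 0 / V _: fires at position(s) 6: isagipa
2. p -> b, s -> z, t -> d / V _ V: fires at position(s) 2, 6: izagiba
surface: izagiba

cell VEL=lu, KEL=ra:
underlying: isag-nl-da
1. a, i -> 0 / V _: no change
2. p -> b, s -> z, t -> d / V _ V: fires at position(s) 2: izagnlda
surface: izagnlda

cell VEL=ta, KEL=ra:
underlying: isag-o-da
1. a, i -> 0 / V _: no change
2. p -> b, s -> z, t -> d / V _ V: fires at position(s) 2: izagoda
surface: izagoda

cell VEL=ta, KEL=ma:
underlying: isag-o-ipa
1. a, i -> 0 / V _: fires at position(s) 6: isagopa
2. p -> b, s -> z, t -> d / V _ V: fires at position(s) 2, 6: izagoba
surface: izagoba


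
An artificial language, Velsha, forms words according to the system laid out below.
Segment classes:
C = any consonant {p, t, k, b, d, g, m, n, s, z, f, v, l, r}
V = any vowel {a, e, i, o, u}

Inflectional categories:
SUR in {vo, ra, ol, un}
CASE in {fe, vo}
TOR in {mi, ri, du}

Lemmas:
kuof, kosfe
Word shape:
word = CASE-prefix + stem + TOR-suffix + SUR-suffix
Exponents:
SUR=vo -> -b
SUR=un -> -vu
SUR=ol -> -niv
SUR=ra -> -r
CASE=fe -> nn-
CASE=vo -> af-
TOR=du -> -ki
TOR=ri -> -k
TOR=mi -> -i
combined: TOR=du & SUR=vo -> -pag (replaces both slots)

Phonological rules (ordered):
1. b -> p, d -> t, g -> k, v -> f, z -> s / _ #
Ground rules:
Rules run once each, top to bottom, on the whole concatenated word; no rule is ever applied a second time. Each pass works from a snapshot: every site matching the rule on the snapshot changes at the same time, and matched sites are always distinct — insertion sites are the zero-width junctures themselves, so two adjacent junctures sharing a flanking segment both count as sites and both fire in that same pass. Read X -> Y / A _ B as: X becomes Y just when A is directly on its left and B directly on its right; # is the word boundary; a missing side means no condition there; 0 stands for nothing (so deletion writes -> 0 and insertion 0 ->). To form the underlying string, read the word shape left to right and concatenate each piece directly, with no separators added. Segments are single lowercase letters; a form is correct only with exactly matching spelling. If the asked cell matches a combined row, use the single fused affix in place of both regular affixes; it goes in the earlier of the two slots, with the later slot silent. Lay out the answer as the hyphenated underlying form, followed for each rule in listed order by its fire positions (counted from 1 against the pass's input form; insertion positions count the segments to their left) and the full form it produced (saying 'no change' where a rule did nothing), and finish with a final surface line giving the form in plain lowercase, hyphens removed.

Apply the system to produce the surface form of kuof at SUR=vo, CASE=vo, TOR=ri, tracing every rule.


underlying: af-kuof-k-b
1. b -> p, d -> t, g -> k, v -> f, z -> s / _ #: fires at position(s) 8: afkuofkp
surface: afkuofkp


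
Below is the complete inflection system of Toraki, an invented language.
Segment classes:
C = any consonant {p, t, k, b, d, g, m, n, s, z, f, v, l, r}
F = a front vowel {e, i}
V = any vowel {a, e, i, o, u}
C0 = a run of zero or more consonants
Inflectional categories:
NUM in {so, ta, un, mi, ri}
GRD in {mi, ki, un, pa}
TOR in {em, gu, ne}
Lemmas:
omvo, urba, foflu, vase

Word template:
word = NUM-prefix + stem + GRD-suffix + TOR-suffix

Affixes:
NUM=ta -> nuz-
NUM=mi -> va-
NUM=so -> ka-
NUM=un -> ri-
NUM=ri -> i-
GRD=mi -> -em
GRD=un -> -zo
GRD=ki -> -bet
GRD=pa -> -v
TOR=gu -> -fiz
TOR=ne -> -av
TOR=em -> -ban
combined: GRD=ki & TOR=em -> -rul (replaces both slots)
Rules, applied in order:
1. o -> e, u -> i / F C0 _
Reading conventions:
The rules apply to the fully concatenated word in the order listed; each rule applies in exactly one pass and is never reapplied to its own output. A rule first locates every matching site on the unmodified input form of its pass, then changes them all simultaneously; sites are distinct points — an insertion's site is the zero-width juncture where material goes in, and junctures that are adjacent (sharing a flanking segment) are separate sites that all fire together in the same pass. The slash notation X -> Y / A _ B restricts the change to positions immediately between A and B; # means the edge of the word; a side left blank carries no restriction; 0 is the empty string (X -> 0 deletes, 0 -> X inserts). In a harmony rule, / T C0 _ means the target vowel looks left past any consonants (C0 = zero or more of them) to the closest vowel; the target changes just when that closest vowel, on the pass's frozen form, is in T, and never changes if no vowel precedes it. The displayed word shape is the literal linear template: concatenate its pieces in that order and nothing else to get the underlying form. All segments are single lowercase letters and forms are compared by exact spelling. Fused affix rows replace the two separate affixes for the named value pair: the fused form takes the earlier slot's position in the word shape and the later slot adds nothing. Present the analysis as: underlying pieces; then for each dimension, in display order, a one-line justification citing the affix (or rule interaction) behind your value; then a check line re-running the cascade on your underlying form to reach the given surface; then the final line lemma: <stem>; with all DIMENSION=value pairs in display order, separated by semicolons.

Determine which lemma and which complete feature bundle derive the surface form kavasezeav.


underlying: ka-vase-zo-av
NUM=so - signalled by the affix ka-
GRD=un - signalled by the affix -zo
TOR=ne - signalled by the affix -av
check: kavasezoav -> kavasezeav
lemma: vase; NUM=so; GRD=un; TOR=ne


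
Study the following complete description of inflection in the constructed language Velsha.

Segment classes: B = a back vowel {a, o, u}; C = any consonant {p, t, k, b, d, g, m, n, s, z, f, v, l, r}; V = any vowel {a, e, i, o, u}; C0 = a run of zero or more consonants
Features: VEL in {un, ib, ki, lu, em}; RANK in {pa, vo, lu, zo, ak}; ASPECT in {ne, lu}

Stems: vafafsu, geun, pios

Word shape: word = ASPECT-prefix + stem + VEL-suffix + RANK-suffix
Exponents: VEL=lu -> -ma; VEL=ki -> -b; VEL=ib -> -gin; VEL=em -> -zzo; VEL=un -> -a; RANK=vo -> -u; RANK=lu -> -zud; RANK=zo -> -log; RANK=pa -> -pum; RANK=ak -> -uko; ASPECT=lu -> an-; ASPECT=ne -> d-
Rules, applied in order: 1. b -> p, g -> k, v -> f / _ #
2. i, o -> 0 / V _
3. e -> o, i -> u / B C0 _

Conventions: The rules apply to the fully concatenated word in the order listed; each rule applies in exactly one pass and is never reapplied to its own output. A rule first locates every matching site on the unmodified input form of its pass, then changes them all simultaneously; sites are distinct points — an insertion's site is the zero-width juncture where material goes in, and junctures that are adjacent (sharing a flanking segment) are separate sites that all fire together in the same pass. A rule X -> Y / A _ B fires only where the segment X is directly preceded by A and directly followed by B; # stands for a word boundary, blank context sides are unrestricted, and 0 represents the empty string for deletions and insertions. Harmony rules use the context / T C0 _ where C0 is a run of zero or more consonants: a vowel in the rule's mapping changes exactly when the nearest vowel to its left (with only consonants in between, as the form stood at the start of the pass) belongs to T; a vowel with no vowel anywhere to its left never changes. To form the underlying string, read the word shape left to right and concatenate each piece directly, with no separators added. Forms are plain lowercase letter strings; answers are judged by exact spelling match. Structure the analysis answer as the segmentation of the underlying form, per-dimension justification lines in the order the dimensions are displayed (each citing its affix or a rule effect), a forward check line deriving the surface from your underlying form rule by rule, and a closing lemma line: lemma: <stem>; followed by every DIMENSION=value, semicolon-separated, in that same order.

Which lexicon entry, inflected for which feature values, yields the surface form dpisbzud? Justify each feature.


underlying: d-pios-b-zud
VEL=ki - signalled by the affix -b
RANK=lu - signalled by the affix -zud
ASPECT=ne - signalled by the affix d-
check: dpiosbzud -> dpiosbzud -> dpisbzud -> dpisbzud
lemma: pios; VEL=ki; RANK=lu; ASPECT=ne


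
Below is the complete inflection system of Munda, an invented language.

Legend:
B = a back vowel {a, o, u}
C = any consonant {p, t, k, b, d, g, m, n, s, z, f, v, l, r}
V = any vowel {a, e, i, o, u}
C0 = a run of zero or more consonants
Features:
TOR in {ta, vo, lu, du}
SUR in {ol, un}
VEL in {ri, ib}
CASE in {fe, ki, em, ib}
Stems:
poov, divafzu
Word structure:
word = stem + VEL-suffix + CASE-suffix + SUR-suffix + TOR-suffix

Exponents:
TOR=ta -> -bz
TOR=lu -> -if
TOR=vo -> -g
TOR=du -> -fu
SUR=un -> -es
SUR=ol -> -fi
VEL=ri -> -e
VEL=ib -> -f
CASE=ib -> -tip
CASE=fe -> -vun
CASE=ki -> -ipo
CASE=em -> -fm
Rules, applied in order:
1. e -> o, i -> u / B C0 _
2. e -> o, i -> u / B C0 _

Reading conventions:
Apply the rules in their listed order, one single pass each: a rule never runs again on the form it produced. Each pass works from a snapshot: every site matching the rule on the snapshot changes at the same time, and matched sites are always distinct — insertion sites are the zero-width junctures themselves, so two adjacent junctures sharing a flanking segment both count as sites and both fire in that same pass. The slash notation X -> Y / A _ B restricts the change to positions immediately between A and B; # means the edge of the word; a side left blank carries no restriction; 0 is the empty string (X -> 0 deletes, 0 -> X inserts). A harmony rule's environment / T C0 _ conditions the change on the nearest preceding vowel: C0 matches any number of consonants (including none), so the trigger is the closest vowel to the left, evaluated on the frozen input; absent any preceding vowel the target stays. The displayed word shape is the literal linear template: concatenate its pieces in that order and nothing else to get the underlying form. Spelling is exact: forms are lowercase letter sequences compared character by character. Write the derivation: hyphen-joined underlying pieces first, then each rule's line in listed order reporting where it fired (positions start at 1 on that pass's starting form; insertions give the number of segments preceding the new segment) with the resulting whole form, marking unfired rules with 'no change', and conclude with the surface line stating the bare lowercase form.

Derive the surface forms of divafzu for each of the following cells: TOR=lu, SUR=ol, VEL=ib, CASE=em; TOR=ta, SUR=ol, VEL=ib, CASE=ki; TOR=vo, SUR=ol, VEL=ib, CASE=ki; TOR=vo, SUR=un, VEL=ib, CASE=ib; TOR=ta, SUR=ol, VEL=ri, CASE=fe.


cell TOR=lu, SUR=ol, VEL=ib, CASE=em:
underlying: divafzu-f-fm-fi-if
1. e -> o, i -> u / B C0 _: fires at position(s) 12: divafzuffmfuif
2. e -> o, i -> u / B C0 _: fires at position(s) 13: divafzuffmfuuf
surface: divafzuffmfuuf

cell TOR=ta, SUR=ol, VEL=ib, CASE=ki:
underlying: divafzu-f-ipo-fi-bz
1. e -> o, i -> u / B C0 _: fires at position(s) 9, 13: divafzufupofubz
2. e -> o, i -> u / B C0 _: no change
surface: divafzufupofubz

cell TOR=vo, SUR=ol, VEL=ib, CASE=ki:
underlying: divafzu-f-ipo-fi-g
1. e -> o, i -> u / B C0 _: fires at position(s) 9, 13: divafzufupofug
2. e -> o, i -> u / B C0 _: no change
surface: divafzufupofug

cell TOR=vo, SUR=un, VEL=ib, CASE=ib:
underlying: divafzu-f-tip-es-g
1. e -> o, i -> u / B C0 _: fires at position(s) 10: divafzuftupesg
2. e -> o, i -> u / B C0 _: fires at position(s) 12: divafzuftuposg
surface: divafzuftuposg

cell TOR=ta, SUR=ol, VEL=ri, CASE=fe:
underlying: divafzu-e-vun-fi-bz
1. e -> o, i -> u / B C0 _: fires at position(s) 8, 13: divafzuovunfubz
2. e -> o, i -> u / B C0 _: no change
surface: divafzuovunfubz


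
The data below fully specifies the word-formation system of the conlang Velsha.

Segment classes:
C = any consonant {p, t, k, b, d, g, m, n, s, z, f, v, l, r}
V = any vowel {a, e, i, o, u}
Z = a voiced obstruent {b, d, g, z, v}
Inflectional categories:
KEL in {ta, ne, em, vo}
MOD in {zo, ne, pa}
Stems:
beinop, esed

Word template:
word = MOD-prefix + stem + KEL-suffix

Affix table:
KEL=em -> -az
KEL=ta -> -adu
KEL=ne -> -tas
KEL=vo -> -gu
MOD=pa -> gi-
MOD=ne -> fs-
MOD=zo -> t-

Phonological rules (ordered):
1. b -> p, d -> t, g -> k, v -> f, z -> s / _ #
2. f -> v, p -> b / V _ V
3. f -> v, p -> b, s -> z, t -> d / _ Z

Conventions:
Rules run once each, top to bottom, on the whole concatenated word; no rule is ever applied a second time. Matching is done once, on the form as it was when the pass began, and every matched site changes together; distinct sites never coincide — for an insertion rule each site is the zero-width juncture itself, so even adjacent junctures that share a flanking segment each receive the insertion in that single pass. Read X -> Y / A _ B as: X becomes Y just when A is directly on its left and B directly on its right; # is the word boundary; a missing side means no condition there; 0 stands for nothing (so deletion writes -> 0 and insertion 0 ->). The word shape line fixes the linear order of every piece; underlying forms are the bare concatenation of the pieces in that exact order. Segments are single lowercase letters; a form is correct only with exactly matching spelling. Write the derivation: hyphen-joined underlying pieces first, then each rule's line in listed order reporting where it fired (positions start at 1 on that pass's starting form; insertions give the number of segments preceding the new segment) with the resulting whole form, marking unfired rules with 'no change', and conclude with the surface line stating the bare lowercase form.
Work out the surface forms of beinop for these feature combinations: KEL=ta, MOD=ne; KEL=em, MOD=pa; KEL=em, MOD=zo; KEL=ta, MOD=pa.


cell KEL=ta, MOD=ne:
underlying: fs-beinop-adu
1. b -> p, d -> t, g -> k, v -> f, z -> s / _ #: no change
2. f -> v, p -> b / V _ V: fires at position(s) 8: fsbeinobadu
3. f -> v, p -> b, s -> z, t -> d / _ Z: fires at position(s) 2: fzbeinobadu
surface: fzbeinobadu

cell KEL=em, MOD=pa:
underlying: gi-beinop-az
1. b -> p, d -> t, g -> k, v -> f, z -> s / _ #: fires at position(s) 10: gibeinopas
2. f -> v, p -> b / V _ V: fires at position(s) 8: gibeinobas
3. f -> v, p -> b, s -> z, t -> d / _ Z: no change
surface: gibeinobas

cell KEL=em, MOD=zo:
underlying: t-beinop-az
1. b -> p, d -> t, g -> k, v -> f, z -> s / _ #: fires at position(s) 9: tbeinopas
2. f -> v, p -> b / V _ V: fires at position(s) 7: tbeinobas
3. f -> v, p -> b, s -> z, t -> d / _ Z: fires at position(s) 1: dbeinobas
surface: dbeinobas

cell KEL=ta, MOD=pa:
underlying: gi-beinop-adu
1. b -> p, d -> t, g -> k, v -> f, z -> s / _ #: no change
2. f -> v, p -> b / V _ V: fires at position(s) 8: gibeinobadu
3. f -> v, p -> b, s -> z, t -> d / _ Z: no change
surface: gibeinobadu


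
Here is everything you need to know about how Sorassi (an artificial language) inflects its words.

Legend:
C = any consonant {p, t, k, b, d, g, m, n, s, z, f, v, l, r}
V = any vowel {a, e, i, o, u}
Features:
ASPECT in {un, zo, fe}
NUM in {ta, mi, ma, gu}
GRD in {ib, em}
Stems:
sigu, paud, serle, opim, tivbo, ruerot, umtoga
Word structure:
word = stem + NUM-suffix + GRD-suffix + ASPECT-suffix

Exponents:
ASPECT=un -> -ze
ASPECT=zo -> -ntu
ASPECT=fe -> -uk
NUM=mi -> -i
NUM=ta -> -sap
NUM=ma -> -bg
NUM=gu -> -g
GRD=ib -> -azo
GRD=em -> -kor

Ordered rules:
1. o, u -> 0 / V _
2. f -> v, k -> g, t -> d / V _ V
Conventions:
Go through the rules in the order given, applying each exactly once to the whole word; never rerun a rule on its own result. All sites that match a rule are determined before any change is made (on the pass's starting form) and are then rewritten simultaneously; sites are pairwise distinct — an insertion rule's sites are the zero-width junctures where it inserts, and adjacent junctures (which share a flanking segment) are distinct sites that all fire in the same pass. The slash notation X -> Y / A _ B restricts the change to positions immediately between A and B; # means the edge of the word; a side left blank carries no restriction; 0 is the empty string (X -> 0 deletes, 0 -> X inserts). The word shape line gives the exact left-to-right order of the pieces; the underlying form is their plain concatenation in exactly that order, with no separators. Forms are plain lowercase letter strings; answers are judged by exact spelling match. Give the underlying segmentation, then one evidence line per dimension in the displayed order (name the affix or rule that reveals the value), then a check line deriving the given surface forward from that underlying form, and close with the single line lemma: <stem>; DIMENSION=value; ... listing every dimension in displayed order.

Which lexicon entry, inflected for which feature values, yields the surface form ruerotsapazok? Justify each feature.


underlying: ruerot-sap-azo-uk
ASPECT=fe - signalled by the affix -uk
NUM=ta - signalled by the affix -sap
GRD=ib - signalled by the affix -azo
check: ruerotsapazouk -> ruerotsapazok -> ruerotsapazok
lemma: ruerot; ASPECT=fe; NUM=ta; GRD=ib


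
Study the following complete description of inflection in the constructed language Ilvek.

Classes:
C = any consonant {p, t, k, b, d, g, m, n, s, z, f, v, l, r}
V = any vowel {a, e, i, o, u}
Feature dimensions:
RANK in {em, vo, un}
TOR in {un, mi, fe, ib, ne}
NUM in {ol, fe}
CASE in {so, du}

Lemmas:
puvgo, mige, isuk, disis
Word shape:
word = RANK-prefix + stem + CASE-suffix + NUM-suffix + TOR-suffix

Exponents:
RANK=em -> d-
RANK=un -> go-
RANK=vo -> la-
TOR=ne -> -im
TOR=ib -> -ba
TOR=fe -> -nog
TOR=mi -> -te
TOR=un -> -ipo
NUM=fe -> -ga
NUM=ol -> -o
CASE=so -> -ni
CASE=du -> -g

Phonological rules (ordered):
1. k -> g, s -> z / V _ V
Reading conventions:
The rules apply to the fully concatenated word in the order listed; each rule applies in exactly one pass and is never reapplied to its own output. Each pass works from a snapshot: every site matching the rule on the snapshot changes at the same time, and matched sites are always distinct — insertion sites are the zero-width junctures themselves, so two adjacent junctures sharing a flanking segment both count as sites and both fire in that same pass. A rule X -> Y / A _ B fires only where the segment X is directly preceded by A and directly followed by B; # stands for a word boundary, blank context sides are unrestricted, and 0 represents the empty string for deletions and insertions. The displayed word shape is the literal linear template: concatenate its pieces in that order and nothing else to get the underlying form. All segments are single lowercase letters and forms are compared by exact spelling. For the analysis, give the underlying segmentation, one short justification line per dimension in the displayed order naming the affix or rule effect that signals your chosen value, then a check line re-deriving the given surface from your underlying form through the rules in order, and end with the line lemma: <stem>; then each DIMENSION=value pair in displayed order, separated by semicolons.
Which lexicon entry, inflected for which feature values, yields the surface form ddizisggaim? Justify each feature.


underlying: d-disis-g-ga-im
RANK=em - signalled by the affix d-
TOR=ne - signalled by the affix -im
NUM=fe - signalled by the affix -ga
CASE=du - signalled by the affix -g
check: ddisisggaim -> ddizisggaim
lemma: disis; RANK=em; TOR=ne; NUM=fe; CASE=du


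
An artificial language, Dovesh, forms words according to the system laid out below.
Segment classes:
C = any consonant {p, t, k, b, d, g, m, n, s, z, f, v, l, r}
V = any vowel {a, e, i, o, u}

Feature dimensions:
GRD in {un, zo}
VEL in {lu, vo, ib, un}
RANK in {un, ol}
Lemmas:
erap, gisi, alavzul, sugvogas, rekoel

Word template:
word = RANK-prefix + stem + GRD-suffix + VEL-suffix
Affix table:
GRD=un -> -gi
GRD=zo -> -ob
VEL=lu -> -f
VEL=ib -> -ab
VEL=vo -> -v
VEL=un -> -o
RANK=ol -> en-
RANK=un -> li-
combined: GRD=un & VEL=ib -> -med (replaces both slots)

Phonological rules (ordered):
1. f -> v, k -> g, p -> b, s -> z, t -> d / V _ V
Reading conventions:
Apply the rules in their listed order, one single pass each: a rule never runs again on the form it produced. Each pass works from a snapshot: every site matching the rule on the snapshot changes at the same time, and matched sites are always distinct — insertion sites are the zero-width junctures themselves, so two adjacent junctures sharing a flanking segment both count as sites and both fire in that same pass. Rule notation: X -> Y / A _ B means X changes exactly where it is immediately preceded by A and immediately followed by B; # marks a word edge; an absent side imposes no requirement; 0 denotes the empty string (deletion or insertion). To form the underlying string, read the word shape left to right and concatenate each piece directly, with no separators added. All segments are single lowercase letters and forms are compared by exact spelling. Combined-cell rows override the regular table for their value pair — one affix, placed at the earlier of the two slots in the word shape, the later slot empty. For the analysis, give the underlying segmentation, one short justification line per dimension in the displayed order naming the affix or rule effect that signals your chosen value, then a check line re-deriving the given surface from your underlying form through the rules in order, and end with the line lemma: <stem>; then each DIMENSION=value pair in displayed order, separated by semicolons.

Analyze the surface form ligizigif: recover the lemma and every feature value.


underlying: li-gisi-gi-f
GRD=un - signalled by the affix -gi
VEL=lu - signalled by the affix -f
RANK=un - signalled by the affix li-
check: ligisigif -> ligizigif
lemma: gisi; GRD=un; VEL=lu; RANK=un


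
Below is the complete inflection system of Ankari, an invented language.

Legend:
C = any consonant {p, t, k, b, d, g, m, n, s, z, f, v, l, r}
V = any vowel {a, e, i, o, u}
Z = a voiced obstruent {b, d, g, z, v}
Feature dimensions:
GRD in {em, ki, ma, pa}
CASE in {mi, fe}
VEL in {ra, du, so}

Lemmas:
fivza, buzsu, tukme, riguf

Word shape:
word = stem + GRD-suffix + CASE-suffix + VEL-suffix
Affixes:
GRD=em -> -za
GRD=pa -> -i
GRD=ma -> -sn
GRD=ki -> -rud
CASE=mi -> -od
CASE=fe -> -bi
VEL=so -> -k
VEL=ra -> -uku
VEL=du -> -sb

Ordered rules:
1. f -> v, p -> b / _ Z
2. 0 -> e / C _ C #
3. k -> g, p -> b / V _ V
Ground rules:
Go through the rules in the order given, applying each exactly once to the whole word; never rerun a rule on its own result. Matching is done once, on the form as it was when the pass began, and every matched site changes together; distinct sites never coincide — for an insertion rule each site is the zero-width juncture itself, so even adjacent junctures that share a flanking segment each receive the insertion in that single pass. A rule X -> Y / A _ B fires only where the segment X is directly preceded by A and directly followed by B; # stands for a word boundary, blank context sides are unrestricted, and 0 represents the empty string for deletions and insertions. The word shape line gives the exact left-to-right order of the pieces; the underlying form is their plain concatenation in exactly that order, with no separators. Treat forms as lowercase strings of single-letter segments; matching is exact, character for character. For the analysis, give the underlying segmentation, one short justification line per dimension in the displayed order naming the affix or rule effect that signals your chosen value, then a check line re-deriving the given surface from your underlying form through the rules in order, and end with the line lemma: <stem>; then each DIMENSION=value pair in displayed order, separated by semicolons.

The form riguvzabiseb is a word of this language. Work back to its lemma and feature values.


underlying: riguf-za-bi-sb
GRD=em - signalled by the affix -za
CASE=fe - signalled by the affix -bi
VEL=du - signalled by the affix -sb
check: rigufzabisb -> riguvzabisb -> riguvzabiseb -> riguvzabiseb
lemma: riguf; GRD=em; CASE=fe; VEL=du


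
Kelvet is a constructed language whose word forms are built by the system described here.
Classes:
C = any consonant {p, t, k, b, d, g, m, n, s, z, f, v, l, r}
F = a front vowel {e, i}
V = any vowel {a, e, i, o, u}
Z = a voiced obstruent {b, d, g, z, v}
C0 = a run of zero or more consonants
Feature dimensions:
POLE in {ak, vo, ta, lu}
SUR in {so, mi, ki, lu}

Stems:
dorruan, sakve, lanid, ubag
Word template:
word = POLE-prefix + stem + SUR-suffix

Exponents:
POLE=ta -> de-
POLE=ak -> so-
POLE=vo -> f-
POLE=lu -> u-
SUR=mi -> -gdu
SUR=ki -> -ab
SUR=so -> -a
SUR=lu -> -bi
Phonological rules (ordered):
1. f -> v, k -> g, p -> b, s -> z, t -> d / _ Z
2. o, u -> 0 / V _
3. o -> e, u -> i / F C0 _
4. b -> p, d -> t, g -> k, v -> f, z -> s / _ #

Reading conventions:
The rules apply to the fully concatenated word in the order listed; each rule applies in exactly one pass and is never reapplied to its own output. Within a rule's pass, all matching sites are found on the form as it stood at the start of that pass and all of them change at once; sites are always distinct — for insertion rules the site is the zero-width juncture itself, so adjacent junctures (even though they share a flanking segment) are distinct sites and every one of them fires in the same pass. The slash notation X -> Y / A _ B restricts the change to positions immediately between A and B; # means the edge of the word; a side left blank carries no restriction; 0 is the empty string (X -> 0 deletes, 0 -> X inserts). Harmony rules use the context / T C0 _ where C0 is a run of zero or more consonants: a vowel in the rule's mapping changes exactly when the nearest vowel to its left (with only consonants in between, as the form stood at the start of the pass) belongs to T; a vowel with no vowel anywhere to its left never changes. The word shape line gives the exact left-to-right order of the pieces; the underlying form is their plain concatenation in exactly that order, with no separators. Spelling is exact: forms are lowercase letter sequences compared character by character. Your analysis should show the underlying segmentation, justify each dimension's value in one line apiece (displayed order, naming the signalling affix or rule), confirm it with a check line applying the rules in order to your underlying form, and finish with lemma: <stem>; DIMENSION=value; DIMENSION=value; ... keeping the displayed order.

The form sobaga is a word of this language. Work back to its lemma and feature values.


underlying: so-ubag-a
POLE=ak - signalled by the affix so-
SUR=so - signalled by the affix -a
check: soubaga -> soubaga -> sobaga -> sobaga -> sobaga
lemma: ubag; POLE=ak; SUR=so
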